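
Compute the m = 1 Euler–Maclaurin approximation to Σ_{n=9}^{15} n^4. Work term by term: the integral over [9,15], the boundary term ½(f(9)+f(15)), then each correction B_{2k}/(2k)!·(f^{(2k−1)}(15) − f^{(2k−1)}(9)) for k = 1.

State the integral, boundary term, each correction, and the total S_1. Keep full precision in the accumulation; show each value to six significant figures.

S_1 ≈ 169540

∫_9^15 x^4 dx evaluates to 140065.
½[f(9) + f(15)] = ½[6561.00 + 50625.0] = 28593.0.
So far: 168658.
k=1: B_{2}/(2)! × [f^{(1)}(15) − f^{(1)}(9)] = 1/12 × (13500.0 − 2916.00) = 882.000.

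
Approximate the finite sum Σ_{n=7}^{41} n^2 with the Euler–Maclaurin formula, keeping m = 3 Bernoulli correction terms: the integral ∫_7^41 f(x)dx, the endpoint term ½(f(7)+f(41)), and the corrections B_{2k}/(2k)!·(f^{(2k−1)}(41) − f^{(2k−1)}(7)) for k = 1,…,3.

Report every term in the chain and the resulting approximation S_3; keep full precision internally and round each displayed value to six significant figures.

S_3 ≈ 23730.0

∫_7^41 x^2 dx evaluates to 22859.3.
Endpoint term: (f(7) + f(41))/2 = (49.0000 + 1681.00)/2 = 865.000.
Running total after boundary: 23724.3.
Correction k=1: B_{2}/2! · (f^{(1)}(41) − f^{(1)}(7)) = 1/12 · (82.0000 − 14.0000) = 5.66667.
Partial sum through k=1: 23730.0.
Correction k=2: B_{4}/4! · (f^{(3)}(41) − f^{(3)}(7)) = −1/720 · (0.00000 − 0.00000) = 0.00000.
Partial sum through k=2: 23730.0.
Correction k=3: B_{6}/6! · (f^{(5)}(41) − f^{(5)}(7)) = 1/30240 · (0.00000 − 0.00000) = 0.00000.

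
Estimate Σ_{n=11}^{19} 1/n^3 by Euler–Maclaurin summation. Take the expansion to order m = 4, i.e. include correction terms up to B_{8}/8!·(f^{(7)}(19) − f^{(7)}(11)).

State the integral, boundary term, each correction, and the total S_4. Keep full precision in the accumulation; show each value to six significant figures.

Integral: ∫_11^19 1/x^3 dx = 0.00274719.
Endpoint term: (f(11) + f(19))/2 = (0.000751315 + 0.000145794)/2 = 0.000448554.
So far: 0.00319574.
Correction k=1: B_{2}/2! · (f^{(1)}(19) − f^{(1)}(11)) = 1/12 · (-2.30201e-05 − (-0.000204904)) = 1.51570e-05.
After k=1: 0.00321090.
Correction k=2: B_{4}/4! · (f^{(3)}(19) − f^{(3)}(11)) = −1/720 · (-1.27535e-06 − (-3.38684e-05)) = -4.52682e-08.
After k=2: 0.00321086.
Correction k=3: B_{6}/6! · (f^{(5)}(19) − f^{(5)}(11)) = 1/30240 · (-1.48379e-07 − (-1.17560e-05)) = 3.83849e-10.
After k=3: 0.00321086.
Correction k=4: B_{8}/8! · (f^{(7)}(19) − f^{(7)}(11)) = −1/1209600 · (-2.95935e-08 − (-6.99530e-06)) = -5.75868e-12.

S_4 ≈ 0.00321086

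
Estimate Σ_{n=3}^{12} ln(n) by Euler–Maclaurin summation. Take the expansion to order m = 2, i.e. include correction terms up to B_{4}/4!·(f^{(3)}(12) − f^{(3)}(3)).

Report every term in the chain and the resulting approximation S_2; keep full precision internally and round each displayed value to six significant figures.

The integral term ∫_3^12 ln(x) dx = 17.5230.
Endpoint term: (f(3) + f(12))/2 = (1.09861 + 2.48491)/2 = 1.79176.
Running total after boundary: 19.3148.
Order-1 term: 1/12 · (0.0833333 − 0.333333) = -0.0208333.
Partial sum through k=1: 19.2940.
Order-2 term: −1/720 · (0.00115741 − 0.0740741) = 0.000101273.

S_2 ≈ 19.2941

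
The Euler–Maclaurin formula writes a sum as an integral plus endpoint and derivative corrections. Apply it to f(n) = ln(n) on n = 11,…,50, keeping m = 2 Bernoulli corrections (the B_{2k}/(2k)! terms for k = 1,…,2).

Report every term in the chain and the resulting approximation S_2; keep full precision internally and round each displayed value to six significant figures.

Integral: ∫_11^50 ln(x) dx = 130.224.
Boundary: ½(f(11) + f(50)) = ½(2.39790 + 3.91202) = 3.15496.
Running total after boundary: 133.379.
Order-1 term: 1/12 · (0.0200000 − 0.0909091) = -0.00590909.
Partial sum through k=1: 133.373.
Order-2 term: −1/720 · (1.60000e-05 − 0.00150263) = 2.06476e-06.

S_2 ≈ 133.373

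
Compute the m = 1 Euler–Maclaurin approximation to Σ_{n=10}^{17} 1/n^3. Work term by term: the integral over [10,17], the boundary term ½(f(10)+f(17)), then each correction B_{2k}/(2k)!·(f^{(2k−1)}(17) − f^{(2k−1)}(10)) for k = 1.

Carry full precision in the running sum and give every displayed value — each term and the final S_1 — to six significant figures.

S_1 ≈ 0.00389367

∫_10^17 1/x^3 dx evaluates to 0.00326990.
½[f(10) + f(17)] = ½[0.00100000 + 0.000203542] = 0.000601771.
Integral + boundary = 0.00387167.
Order-1 term: 1/12 · (-3.59191e-05 − (-0.000300000)) = 2.20067e-05.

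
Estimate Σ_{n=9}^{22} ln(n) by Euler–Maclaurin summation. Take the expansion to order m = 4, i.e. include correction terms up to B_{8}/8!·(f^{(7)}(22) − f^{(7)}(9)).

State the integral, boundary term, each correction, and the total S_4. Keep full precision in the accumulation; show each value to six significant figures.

∫_9^22 ln(x) dx evaluates to 35.2279.
Endpoint term: (f(9) + f(22))/2 = (2.19722 + 3.09104)/2 = 2.64413.
Integral + boundary = 37.8720.
k=1: B_{2}/(2)! × [f^{(1)}(22) − f^{(1)}(9)] = 1/12 × (0.0454545 − 0.111111) = -0.00547138.
After k=1: 37.8666.
k=2: B_{4}/(4)! × [f^{(3)}(22) − f^{(3)}(9)] = −1/720 × (0.000187829 − 0.00274348) = 3.54952e-06.
After k=2: 37.8666.
k=3: B_{6}/(6)! × [f^{(5)}(22) − f^{(5)}(9)] = 1/30240 × (4.65691e-06 − 0.000406442) = -1.32865e-08.
After k=3: 37.8666.
k=4: B_{8}/(8)! × [f^{(7)}(22) − f^{(7)}(9)] = −1/1209600 × (2.88651e-07 − 0.000150534) = 1.24211e-10.

S_4 ≈ 37.8666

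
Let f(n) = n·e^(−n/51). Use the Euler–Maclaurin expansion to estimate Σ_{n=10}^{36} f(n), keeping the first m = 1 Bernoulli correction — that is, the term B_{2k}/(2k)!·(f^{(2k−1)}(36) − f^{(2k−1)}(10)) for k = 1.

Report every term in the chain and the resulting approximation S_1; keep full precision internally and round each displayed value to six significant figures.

∫_10^36 x·e^(−x/51) dx evaluates to 366.653.
Endpoint term: (f(10) + f(36))/2 = (8.21948 + 17.7722)/2 = 12.9958.
So far: 379.649.
Correction k=1: B_{2}/2! · (f^{(1)}(36) − f^{(1)}(10)) = 1/12 · (0.145198 − 0.660782) = -0.0429653.

S_1 ≈ 379.606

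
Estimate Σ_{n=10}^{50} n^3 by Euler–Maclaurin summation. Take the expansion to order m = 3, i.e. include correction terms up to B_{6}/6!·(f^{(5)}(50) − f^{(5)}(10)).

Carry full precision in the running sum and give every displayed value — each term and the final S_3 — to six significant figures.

S_3 ≈ 1.62360e+06

∫_10^50 x^3 dx evaluates to 1.56000e+06.
Boundary: ½(f(10) + f(50)) = ½(1000.00 + 125000) = 63000.0.
Integral + boundary = 1.62300e+06.
Order-1 term: 1/12 · (7500.00 − 300.000) = 600.000.
Running total after k=1: 1.62360e+06.
Order-2 term: −1/720 · (6.00000 − 6.00000) = 0.00000.
Running total after k=2: 1.62360e+06.
Order-3 term: 1/30240 · (0.00000 − 0.00000) = 0.00000.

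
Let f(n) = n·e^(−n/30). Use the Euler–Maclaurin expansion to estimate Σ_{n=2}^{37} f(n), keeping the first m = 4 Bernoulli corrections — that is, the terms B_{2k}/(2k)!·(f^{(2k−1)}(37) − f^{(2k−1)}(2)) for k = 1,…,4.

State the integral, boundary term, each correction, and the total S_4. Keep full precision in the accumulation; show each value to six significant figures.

∫_2^37 x·e^(−x/30) dx evaluates to 312.534.
Endpoint term: (f(2) + f(37))/2 = (1.87101 + 10.7788)/2 = 6.32492.
Running total after boundary: 318.859.
k=1: B_{2}/(2)! × [f^{(1)}(37) − f^{(1)}(2)] = 1/12 × (-0.0679746 − 0.873140) = -0.0784262.
Running total after k=1: 318.780.
k=2: B_{4}/(4)! × [f^{(3)}(37) − f^{(3)}(2)] = −1/720 × (0.000571850 − 0.00304906) = 3.44057e-06.
Running total after k=2: 318.780.
k=3: B_{6}/(6)! × [f^{(5)}(37) − f^{(5)}(2)] = 1/30240 × (1.35470e-06 − 5.69774e-06) = -1.43619e-10.
Running total after k=3: 318.780.
k=4: B_{8}/(8)! × [f^{(7)}(37) − f^{(7)}(2)] = −1/1209600 × (2.30445e-09 − 8.89737e-09) = 5.45049e-15.

S_4 ≈ 318.780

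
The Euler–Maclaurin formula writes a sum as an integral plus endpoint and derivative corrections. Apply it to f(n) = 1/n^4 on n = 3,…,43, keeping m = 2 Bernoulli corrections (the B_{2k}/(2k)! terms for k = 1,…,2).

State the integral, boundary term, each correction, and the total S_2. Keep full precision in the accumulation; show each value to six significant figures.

The integral term ∫_3^43 1/x^4 dx = 0.0123415.
Endpoint term: (f(3) + f(43))/2 = (0.0123457 + 2.92500e-07)/2 = 0.00617299.
So far: 0.0185145.
Order-1 term: 1/12 · (-2.72093e-08 − (-0.0164609)) = 0.00137174.
After k=1: 0.0198862.
Order-2 term: −1/720 · (-4.41471e-10 − (-0.0548697)) = -7.62079e-05.

S_2 ≈ 0.0198100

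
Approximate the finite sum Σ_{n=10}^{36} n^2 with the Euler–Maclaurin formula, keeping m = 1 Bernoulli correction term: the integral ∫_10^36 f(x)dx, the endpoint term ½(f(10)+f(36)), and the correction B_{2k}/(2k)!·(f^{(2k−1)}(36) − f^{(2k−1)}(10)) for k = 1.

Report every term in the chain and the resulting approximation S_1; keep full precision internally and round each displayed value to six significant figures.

∫_10^36 x^2 dx evaluates to 15218.7.
Boundary: ½(f(10) + f(36)) = ½(100.000 + 1296.00) = 698.000.
So far: 15916.7.
Order-1 term: 1/12 · (72.0000 − 20.0000) = 4.33333.

S_1 ≈ 15921.0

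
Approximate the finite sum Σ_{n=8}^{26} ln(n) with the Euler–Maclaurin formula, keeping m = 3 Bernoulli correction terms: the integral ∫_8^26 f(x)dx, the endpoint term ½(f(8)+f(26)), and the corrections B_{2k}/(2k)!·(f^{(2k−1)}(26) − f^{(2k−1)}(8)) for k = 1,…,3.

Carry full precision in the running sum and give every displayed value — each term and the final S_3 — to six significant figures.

Integral: ∫_8^26 ln(x) dx = 50.0750.
½[f(8) + f(26)] = ½[2.07944 + 3.25810] = 2.66877.
Integral + boundary = 52.7437.
k=1: B_{2}/(2)! × [f^{(1)}(26) − f^{(1)}(8)] = 1/12 × (0.0384615 − 0.125000) = -0.00721154.
After k=1: 52.7365.
k=2: B_{4}/(4)! × [f^{(3)}(26) − f^{(3)}(8)] = −1/720 × (0.000113792 − 0.00390625) = 5.26730e-06.
After k=2: 52.7365.
k=3: B_{6}/(6)! × [f^{(5)}(26) − f^{(5)}(8)] = 1/30240 × (2.01997e-06 − 0.000732422) = -2.41535e-08.

S_3 ≈ 52.7365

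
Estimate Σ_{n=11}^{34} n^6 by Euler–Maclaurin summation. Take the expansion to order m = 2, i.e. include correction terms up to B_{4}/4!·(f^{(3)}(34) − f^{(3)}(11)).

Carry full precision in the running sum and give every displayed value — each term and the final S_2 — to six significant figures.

S_2 ≈ 8.29647e+09

∫_11^34 x^6 dx evaluates to 7.50055e+09.
Boundary: ½(f(11) + f(34)) = ½(1.77156e+06 + 1.54480e+09) = 7.73288e+08.
Integral + boundary = 8.27384e+09.
Order-1 term: 1/12 · (2.72613e+08 − 966306) = 2.26372e+07.
After k=1: 8.29648e+09.
Order-2 term: −1/720 · (4.71648e+06 − 159720) = -6328.83.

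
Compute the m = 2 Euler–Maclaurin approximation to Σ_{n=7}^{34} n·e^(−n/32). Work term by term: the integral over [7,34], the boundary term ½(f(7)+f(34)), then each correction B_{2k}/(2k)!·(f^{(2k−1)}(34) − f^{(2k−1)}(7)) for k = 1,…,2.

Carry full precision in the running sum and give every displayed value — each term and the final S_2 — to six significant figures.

Integral: ∫_7^34 x·e^(−x/32) dx = 272.909.
Endpoint term: (f(7) + f(34))/2 = (5.62466 + 11.7501)/2 = 8.68737.
So far: 281.596.
Correction k=1: B_{2}/2! · (f^{(1)}(34) − f^{(1)}(7)) = 1/12 · (-0.0215994 − 0.627752) = -0.0541126.
Running total after k=1: 281.542.
Correction k=2: B_{4}/4! · (f^{(3)}(34) − f^{(3)}(7)) = −1/720 · (0.000653889 − 0.00218242) = 2.12296e-06.

S_2 ≈ 281.542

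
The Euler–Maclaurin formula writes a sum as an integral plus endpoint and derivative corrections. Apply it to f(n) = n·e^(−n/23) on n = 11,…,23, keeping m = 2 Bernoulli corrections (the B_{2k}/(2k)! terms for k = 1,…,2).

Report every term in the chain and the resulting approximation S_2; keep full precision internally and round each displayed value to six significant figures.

S_2 ≈ 103.127

The integral term ∫_11^23 x·e^(−x/23) dx = 95.5144.
Endpoint term: (f(11) + f(23))/2 = (6.81847 + 8.46123)/2 = 7.63985.
So far: 103.154.
k=1: B_{2}/(2)! × [f^{(1)}(23) − f^{(1)}(11)] = 1/12 × (0.00000 − 0.323405) = -0.0269505.
After k=1: 103.127.
k=2: B_{4}/(4)! × [f^{(3)}(23) − f^{(3)}(11)] = −1/720 × (0.00139085 − 0.00295487) = 2.17225e-06.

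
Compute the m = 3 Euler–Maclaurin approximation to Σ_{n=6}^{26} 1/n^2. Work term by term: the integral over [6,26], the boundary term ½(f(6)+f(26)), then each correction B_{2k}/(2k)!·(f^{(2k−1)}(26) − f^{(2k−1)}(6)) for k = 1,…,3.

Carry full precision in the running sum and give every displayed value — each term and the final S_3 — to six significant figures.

The integral term ∫_6^26 1/x^2 dx = 0.128205.
½[f(6) + f(26)] = ½[0.0277778 + 0.00147929] = 0.0146285.
Running total after boundary: 0.142834.
Order-1 term: 1/12 · (-0.000113792 − (-0.00925926)) = 0.000762122.
After k=1: 0.143596.
Order-2 term: −1/720 · (-2.01997e-06 − (-0.00308642)) = -4.28389e-06.
After k=2: 0.143592.
Order-3 term: 1/30240 · (-8.96436e-08 − (-0.00257202)) = 8.50505e-08.

S_3 ≈ 0.143592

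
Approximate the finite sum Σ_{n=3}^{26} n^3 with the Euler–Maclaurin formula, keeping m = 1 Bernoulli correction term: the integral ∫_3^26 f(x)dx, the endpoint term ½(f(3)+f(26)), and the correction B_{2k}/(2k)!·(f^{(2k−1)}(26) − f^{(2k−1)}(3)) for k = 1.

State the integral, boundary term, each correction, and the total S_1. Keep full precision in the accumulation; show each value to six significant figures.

S_1 ≈ 123192

Integral: ∫_3^26 x^3 dx = 114224.
Boundary: ½(f(3) + f(26)) = ½(27.0000 + 17576.0) = 8801.50.
So far: 123025.
Order-1 term: 1/12 · (2028.00 − 27.0000) = 166.750.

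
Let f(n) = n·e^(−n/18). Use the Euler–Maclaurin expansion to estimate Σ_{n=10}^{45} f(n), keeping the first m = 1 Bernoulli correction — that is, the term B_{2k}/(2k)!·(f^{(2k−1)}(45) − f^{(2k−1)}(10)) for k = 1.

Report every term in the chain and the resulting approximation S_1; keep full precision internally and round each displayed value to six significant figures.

∫_10^45 x·e^(−x/18) dx evaluates to 196.087.
Boundary: ½(f(10) + f(45)) = ½(5.73753 + 3.69382) = 4.71568.
So far: 200.803.
Correction k=1: B_{2}/2! · (f^{(1)}(45) − f^{(1)}(10)) = 1/12 · (-0.123127 − 0.255002) = -0.0315108.

S_1 ≈ 200.772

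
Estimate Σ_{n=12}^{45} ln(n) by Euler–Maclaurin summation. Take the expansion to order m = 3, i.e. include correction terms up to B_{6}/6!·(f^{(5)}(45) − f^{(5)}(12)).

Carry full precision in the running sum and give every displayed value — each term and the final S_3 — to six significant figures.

The integral term ∫_12^45 ln(x) dx = 108.481.
Endpoint term: (f(12) + f(45))/2 = (2.48491 + 3.80666)/2 = 3.14578.
So far: 111.627.
Correction k=1: B_{2}/2! · (f^{(1)}(45) − f^{(1)}(12)) = 1/12 · (0.0222222 − 0.0833333) = -0.00509259.
Partial sum through k=1: 111.622.
Correction k=2: B_{4}/4! · (f^{(3)}(45) − f^{(3)}(12)) = −1/720 · (2.19479e-05 − 0.00115741) = 1.57703e-06.
Partial sum through k=2: 111.622.
Correction k=3: B_{6}/6! · (f^{(5)}(45) − f^{(5)}(12)) = 1/30240 · (1.30061e-07 − 9.64506e-05) = -3.18520e-09.

S_3 ≈ 111.622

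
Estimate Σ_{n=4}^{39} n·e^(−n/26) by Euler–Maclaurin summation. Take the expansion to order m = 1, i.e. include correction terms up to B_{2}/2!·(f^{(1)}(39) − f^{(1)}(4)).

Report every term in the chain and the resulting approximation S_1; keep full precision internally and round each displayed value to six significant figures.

The integral term ∫_4^39 x·e^(−x/26) dx = 291.685.
½[f(4) + f(39)] = ½[3.42962 + 8.70208] = 6.06585.
Integral + boundary = 297.751.
k=1: B_{2}/(2)! × [f^{(1)}(39) − f^{(1)}(4)] = 1/12 × (-0.111565 − 0.725496) = -0.0697551.

S_1 ≈ 297.681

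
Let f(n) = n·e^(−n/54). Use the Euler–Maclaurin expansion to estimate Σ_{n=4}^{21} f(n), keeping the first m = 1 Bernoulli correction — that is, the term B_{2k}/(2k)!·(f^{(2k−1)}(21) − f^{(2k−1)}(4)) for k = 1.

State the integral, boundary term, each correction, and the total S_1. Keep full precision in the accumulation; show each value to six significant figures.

S_1 ≈ 172.193

The integral term ∫_4^21 x·e^(−x/54) dx = 163.256.
Boundary: ½(f(4) + f(21)) = ½(3.71441 + 14.2340) = 8.97421.
Running total after boundary: 172.230.
k=1: B_{2}/(2)! × [f^{(1)}(21) − f^{(1)}(4)] = 1/12 × (0.414217 − 0.859818) = -0.0371334.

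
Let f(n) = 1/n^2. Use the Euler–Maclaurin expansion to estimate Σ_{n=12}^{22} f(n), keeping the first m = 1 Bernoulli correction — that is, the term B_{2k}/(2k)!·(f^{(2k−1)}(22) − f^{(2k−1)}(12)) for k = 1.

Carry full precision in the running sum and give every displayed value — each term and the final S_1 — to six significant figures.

Integral: ∫_12^22 1/x^2 dx = 0.0378788.
½[f(12) + f(22)] = ½[0.00694444 + 0.00206612] = 0.00450528.
So far: 0.0423841.
k=1: B_{2}/(2)! × [f^{(1)}(22) − f^{(1)}(12)] = 1/12 × (-0.000187829 − (-0.00115741)) = 8.07982e-05.

S_1 ≈ 0.0424649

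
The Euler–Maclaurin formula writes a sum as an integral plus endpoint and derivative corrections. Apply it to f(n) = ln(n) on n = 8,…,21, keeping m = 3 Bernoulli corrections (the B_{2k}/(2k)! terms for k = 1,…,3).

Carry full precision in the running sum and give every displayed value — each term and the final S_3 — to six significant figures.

S_3 ≈ 36.8550

The integral term ∫_8^21 ln(x) dx = 34.2994.
Boundary: ½(f(8) + f(21)) = ½(2.07944 + 3.04452) = 2.56198.
Running total after boundary: 36.8614.
Correction k=1: B_{2}/2! · (f^{(1)}(21) − f^{(1)}(8)) = 1/12 · (0.0476190 − 0.125000) = -0.00644841.
Running total after k=1: 36.8550.
Correction k=2: B_{4}/4! · (f^{(3)}(21) − f^{(3)}(8)) = −1/720 · (0.000215959 − 0.00390625) = 5.12540e-06.
Running total after k=2: 36.8550.
Correction k=3: B_{6}/6! · (f^{(5)}(21) − f^{(5)}(8)) = 1/30240 · (5.87645e-06 − 0.000732422) = -2.40260e-08.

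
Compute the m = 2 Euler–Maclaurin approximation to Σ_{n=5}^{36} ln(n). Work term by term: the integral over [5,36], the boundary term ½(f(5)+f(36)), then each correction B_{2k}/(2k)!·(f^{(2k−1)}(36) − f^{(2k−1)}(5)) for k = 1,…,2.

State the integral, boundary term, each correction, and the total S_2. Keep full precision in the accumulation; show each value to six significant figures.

S_2 ≈ 92.5416

The integral term ∫_5^36 ln(x) dx = 89.9595.
Boundary: ½(f(5) + f(36)) = ½(1.60944 + 3.58352) = 2.59648.
So far: 92.5560.
Order-1 term: 1/12 · (0.0277778 − 0.200000) = -0.0143519.
Partial sum through k=1: 92.5416.
Order-2 term: −1/720 · (4.28669e-05 − 0.0160000) = 2.21627e-05.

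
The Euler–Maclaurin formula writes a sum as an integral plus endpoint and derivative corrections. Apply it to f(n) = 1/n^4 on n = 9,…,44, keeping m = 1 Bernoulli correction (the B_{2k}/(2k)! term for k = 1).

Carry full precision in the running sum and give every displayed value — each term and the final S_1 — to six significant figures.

∫_9^44 1/x^4 dx evaluates to 0.000453334.
Endpoint term: (f(9) + f(44))/2 = (0.000152416 + 2.66802e-07)/2 = 7.63413e-05.
Running total after boundary: 0.000529676.
Correction k=1: B_{2}/2! · (f^{(1)}(44) − f^{(1)}(9)) = 1/12 · (-2.42547e-08 − (-6.77404e-05)) = 5.64301e-06.

S_1 ≈ 0.000535319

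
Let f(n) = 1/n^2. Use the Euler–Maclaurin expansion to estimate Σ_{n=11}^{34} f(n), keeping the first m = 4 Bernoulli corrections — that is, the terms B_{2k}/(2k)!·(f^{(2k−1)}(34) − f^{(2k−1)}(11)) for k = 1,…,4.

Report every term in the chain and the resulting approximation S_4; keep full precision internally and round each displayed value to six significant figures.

S_4 ≈ 0.0661829

The integral term ∫_11^34 1/x^2 dx = 0.0614973.
Endpoint term: (f(11) + f(34))/2 = (0.00826446 + 0.000865052)/2 = 0.00456476.
So far: 0.0660621.
Correction k=1: B_{2}/2! · (f^{(1)}(34) − f^{(1)}(11)) = 1/12 · (-5.08854e-05 − (-0.00150263)) = 0.000120979.
After k=1: 0.0661831.
Correction k=2: B_{4}/4! · (f^{(3)}(34) − f^{(3)}(11)) = −1/720 · (-5.28222e-07 − (-0.000149021)) = -2.06240e-07.
After k=2: 0.0661829.
Correction k=3: B_{6}/6! · (f^{(5)}(34) − f^{(5)}(11)) = 1/30240 · (-1.37082e-08 − (-3.69474e-05)) = 1.22135e-09.
After k=3: 0.0661829.
Correction k=4: B_{8}/8! · (f^{(7)}(34) − f^{(7)}(11)) = −1/1209600 · (-6.64065e-10 − (-1.70996e-05)) = -1.41360e-11.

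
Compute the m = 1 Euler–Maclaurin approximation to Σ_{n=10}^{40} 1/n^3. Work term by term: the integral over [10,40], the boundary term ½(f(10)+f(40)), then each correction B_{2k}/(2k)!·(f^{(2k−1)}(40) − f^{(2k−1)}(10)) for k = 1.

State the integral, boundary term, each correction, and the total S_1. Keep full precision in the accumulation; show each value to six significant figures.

The integral term ∫_10^40 1/x^3 dx = 0.00468750.
Boundary: ½(f(10) + f(40)) = ½(0.00100000 + 1.56250e-05) = 0.000507813.
Integral + boundary = 0.00519531.
Correction k=1: B_{2}/2! · (f^{(1)}(40) − f^{(1)}(10)) = 1/12 · (-1.17187e-06 − (-0.000300000)) = 2.49023e-05.

S_1 ≈ 0.00522021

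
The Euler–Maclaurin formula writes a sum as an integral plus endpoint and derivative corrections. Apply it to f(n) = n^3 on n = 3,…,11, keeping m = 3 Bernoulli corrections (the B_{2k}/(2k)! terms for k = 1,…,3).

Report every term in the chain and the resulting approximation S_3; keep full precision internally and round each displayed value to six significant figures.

S_3 ≈ 4347.00

∫_3^11 x^3 dx evaluates to 3640.00.
½[f(3) + f(11)] = ½[27.0000 + 1331.00] = 679.000.
Integral + boundary = 4319.00.
k=1: B_{2}/(2)! × [f^{(1)}(11) − f^{(1)}(3)] = 1/12 × (363.000 − 27.0000) = 28.0000.
After k=1: 4347.00.
k=2: B_{4}/(4)! × [f^{(3)}(11) − f^{(3)}(3)] = −1/720 × (6.00000 − 6.00000) = 0.00000.
After k=2: 4347.00.
k=3: B_{6}/(6)! × [f^{(5)}(11) − f^{(5)}(3)] = 1/30240 × (0.00000 − 0.00000) = 0.00000.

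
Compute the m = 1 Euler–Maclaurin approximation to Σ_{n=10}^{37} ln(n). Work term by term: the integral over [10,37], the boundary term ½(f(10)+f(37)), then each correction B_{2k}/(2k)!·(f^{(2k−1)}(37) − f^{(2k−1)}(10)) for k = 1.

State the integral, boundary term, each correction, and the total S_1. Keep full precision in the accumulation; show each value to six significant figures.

S_1 ≈ 86.5288

The integral term ∫_10^37 ln(x) dx = 83.5781.
½[f(10) + f(37)] = ½[2.30259 + 3.61092] = 2.95675.
Integral + boundary = 86.5349.
Correction k=1: B_{2}/2! · (f^{(1)}(37) − f^{(1)}(10)) = 1/12 · (0.0270270 − 0.100000) = -0.00608108.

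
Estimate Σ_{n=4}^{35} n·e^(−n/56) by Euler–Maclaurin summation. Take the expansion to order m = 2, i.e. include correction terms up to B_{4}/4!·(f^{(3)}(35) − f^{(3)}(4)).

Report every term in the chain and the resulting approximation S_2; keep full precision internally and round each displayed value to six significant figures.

S_2 ≈ 411.853

The integral term ∫_4^35 x·e^(−x/56) dx = 400.679.
Endpoint term: (f(4) + f(35))/2 = (3.72425 + 18.7341)/2 = 11.2292.
So far: 411.908.
Order-1 term: 1/12 · (0.200723 − 0.864558) = -0.0553196.
After k=1: 411.853.
Order-2 term: −1/720 · (0.000405372 − 0.000869478) = 6.44592e-07.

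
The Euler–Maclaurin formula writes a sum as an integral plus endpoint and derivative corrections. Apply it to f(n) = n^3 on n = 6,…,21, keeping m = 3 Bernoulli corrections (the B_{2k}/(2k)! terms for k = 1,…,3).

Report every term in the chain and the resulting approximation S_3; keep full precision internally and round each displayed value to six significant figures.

∫_6^21 x^3 dx evaluates to 48296.2.
Boundary: ½(f(6) + f(21)) = ½(216.000 + 9261.00) = 4738.50.
Integral + boundary = 53034.8.
k=1: B_{2}/(2)! × [f^{(1)}(21) − f^{(1)}(6)] = 1/12 × (1323.00 − 108.000) = 101.250.
After k=1: 53136.0.
k=2: B_{4}/(4)! × [f^{(3)}(21) − f^{(3)}(6)] = −1/720 × (6.00000 − 6.00000) = 0.00000.
After k=2: 53136.0.
k=3: B_{6}/(6)! × [f^{(5)}(21) − f^{(5)}(6)] = 1/30240 × (0.00000 − 0.00000) = 0.00000.

S_3 ≈ 53136.0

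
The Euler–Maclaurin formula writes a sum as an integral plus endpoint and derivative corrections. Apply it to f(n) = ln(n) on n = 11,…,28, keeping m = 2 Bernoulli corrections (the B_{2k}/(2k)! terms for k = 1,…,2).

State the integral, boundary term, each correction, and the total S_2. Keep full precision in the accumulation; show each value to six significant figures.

Integral: ∫_11^28 ln(x) dx = 49.9249.
½[f(11) + f(28)] = ½[2.39790 + 3.33220] = 2.86505.
Running total after boundary: 52.7899.
Correction k=1: B_{2}/2! · (f^{(1)}(28) − f^{(1)}(11)) = 1/12 · (0.0357143 − 0.0909091) = -0.00459957.
Running total after k=1: 52.7853.
Correction k=2: B_{4}/4! · (f^{(3)}(28) − f^{(3)}(11)) = −1/720 · (9.11079e-05 − 0.00150263) = 1.96045e-06.

S_2 ≈ 52.7853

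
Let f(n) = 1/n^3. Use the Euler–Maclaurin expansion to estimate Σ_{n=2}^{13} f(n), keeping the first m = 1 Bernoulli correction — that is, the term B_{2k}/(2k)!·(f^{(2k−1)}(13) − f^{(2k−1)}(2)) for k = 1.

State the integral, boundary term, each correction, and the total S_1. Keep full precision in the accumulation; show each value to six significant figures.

S_1 ≈ 0.200385

∫_2^13 1/x^3 dx evaluates to 0.122041.
Boundary: ½(f(2) + f(13)) = ½(0.125000 + 0.000455166) = 0.0627276.
Running total after boundary: 0.184769.
k=1: B_{2}/(2)! × [f^{(1)}(13) − f^{(1)}(2)] = 1/12 × (-0.000105038 − (-0.187500)) = 0.0156162.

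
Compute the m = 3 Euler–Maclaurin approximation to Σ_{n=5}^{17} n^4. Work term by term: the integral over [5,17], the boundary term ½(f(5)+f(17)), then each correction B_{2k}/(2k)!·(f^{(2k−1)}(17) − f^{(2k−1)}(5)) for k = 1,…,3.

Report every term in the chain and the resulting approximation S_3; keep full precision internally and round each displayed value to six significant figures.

S_3 ≈ 327015

Integral: ∫_5^17 x^4 dx = 283346.
½[f(5) + f(17)] = ½[625.000 + 83521.0] = 42073.0.
Integral + boundary = 325419.
Correction k=1: B_{2}/2! · (f^{(1)}(17) − f^{(1)}(5)) = 1/12 · (19652.0 − 500.000) = 1596.00.
Running total after k=1: 327015.
Correction k=2: B_{4}/4! · (f^{(3)}(17) − f^{(3)}(5)) = −1/720 · (408.000 − 120.000) = -0.400000.
Running total after k=2: 327015.
Correction k=3: B_{6}/6! · (f^{(5)}(17) − f^{(5)}(5)) = 1/30240 · (0.00000 − 0.00000) = 0.00000.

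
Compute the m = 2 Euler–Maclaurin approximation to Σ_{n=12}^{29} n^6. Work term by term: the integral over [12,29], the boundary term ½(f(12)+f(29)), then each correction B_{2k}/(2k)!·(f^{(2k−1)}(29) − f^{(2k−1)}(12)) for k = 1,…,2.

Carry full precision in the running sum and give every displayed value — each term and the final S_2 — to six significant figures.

The integral term ∫_12^29 x^6 dx = 2.45915e+09.
Boundary: ½(f(12) + f(29)) = ½(2.98598e+06 + 5.94823e+08) = 2.98905e+08.
Running total after boundary: 2.75805e+09.
Correction k=1: B_{2}/2! · (f^{(1)}(29) − f^{(1)}(12)) = 1/12 · (1.23067e+08 − 1.49299e+06) = 1.01312e+07.
Partial sum through k=1: 2.76819e+09.
Correction k=2: B_{4}/4! · (f^{(3)}(29) − f^{(3)}(12)) = −1/720 · (2.92668e+06 − 207360) = -3776.83.

S_2 ≈ 2.76818e+09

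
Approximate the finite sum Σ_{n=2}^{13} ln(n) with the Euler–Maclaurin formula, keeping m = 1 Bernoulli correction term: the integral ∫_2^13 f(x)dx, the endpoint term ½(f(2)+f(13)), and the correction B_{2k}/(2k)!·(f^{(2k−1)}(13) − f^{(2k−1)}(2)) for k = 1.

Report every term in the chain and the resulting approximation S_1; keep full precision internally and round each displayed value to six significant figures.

S_1 ≈ 22.5518

Integral: ∫_2^13 ln(x) dx = 20.9580.
Endpoint term: (f(2) + f(13))/2 = (0.693147 + 2.56495)/2 = 1.62905.
Integral + boundary = 22.5871.
Correction k=1: B_{2}/2! · (f^{(1)}(13) − f^{(1)}(2)) = 1/12 · (0.0769231 − 0.500000) = -0.0352564.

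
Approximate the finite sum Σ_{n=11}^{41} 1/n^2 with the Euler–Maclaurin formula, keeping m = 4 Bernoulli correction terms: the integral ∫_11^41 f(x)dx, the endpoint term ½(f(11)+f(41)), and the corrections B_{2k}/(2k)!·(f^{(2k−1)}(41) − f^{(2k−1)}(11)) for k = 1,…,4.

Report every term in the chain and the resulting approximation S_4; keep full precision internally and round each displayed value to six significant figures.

S_4 ≈ 0.0710711

Integral: ∫_11^41 1/x^2 dx = 0.0665188.
½[f(11) + f(41)] = ½[0.00826446 + 0.000594884] = 0.00442967.
Integral + boundary = 0.0709485.
Correction k=1: B_{2}/2! · (f^{(1)}(41) − f^{(1)}(11)) = 1/12 · (-2.90187e-05 − (-0.00150263)) = 0.000122801.
Partial sum through k=1: 0.0710713.
Correction k=2: B_{4}/4! · (f^{(3)}(41) − f^{(3)}(11)) = −1/720 · (-2.07153e-07 − (-0.000149021)) = -2.06686e-07.
Partial sum through k=2: 0.0710711.
Correction k=3: B_{6}/6! · (f^{(5)}(41) − f^{(5)}(11)) = 1/30240 · (-3.69697e-09 − (-3.69474e-05)) = 1.22168e-09.
Partial sum through k=3: 0.0710711.
Correction k=4: B_{8}/8! · (f^{(7)}(41) − f^{(7)}(11)) = −1/1209600 · (-1.23159e-10 − (-1.70996e-05)) = -1.41365e-11.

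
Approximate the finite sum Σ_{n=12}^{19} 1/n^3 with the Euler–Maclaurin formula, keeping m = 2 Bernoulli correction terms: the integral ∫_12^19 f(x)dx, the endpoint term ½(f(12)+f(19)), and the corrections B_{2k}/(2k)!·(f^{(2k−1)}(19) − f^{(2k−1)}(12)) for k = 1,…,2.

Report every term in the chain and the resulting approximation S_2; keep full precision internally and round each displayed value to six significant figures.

Integral: ∫_12^19 1/x^3 dx = 0.00208718.
½[f(12) + f(19)] = ½[0.000578704 + 0.000145794] = 0.000362249.
So far: 0.00244943.
Correction k=1: B_{2}/2! · (f^{(1)}(19) − f^{(1)}(12)) = 1/12 · (-2.30201e-05 − (-0.000144676)) = 1.01380e-05.
Partial sum through k=1: 0.00245957.
Correction k=2: B_{4}/4! · (f^{(3)}(19) − f^{(3)}(12)) = −1/720 · (-1.27535e-06 − (-2.00939e-05)) = -2.61368e-08.

S_2 ≈ 0.00245954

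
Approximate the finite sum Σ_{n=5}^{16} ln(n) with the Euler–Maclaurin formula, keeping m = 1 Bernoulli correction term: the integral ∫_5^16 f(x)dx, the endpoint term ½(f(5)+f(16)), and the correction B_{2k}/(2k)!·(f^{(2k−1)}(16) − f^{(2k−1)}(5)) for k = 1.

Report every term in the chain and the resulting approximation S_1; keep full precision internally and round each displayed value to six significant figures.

∫_5^16 ln(x) dx evaluates to 25.3142.
Endpoint term: (f(5) + f(16))/2 = (1.60944 + 2.77259)/2 = 2.19101.
Integral + boundary = 27.5052.
Correction k=1: B_{2}/2! · (f^{(1)}(16) − f^{(1)}(5)) = 1/12 · (0.0625000 − 0.200000) = -0.0114583.

S_1 ≈ 27.4938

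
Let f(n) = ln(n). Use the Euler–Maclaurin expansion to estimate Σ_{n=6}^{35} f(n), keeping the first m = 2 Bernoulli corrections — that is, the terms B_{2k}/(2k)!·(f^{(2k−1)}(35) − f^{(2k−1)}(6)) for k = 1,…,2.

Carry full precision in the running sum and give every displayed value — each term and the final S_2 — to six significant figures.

∫_6^35 ln(x) dx evaluates to 84.6866.
Boundary: ½(f(6) + f(35)) = ½(1.79176 + 3.55535) = 2.67355.
Integral + boundary = 87.3602.
Correction k=1: B_{2}/2! · (f^{(1)}(35) − f^{(1)}(6)) = 1/12 · (0.0285714 − 0.166667) = -0.0115079.
Running total after k=1: 87.3487.
Correction k=2: B_{4}/4! · (f^{(3)}(35) − f^{(3)}(6)) = −1/720 · (4.66472e-05 − 0.00925926) = 1.27953e-05.

S_2 ≈ 87.3487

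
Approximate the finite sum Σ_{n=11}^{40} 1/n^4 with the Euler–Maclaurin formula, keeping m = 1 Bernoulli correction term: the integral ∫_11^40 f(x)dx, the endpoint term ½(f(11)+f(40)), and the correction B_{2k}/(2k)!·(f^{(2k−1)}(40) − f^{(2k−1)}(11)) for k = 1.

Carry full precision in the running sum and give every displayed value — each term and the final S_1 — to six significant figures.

S_1 ≈ 0.000281642

Integral: ∫_11^40 1/x^4 dx = 0.000245230.
Boundary: ½(f(11) + f(40)) = ½(6.83013e-05 + 3.90625e-07) = 3.43460e-05.
Running total after boundary: 0.000279576.
Order-1 term: 1/12 · (-3.90625e-08 − (-2.48369e-05)) = 2.06648e-06.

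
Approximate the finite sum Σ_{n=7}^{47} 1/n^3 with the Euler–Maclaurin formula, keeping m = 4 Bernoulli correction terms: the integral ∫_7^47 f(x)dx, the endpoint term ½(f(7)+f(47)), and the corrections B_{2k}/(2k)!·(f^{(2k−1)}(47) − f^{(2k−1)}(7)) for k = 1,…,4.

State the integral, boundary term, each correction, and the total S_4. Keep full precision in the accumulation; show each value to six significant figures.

∫_7^47 1/x^3 dx evaluates to 0.00997773.
Boundary: ½(f(7) + f(47)) = ½(0.00291545 + 9.63178e-06) = 0.00146254.
Integral + boundary = 0.0114403.
Correction k=1: B_{2}/2! · (f^{(1)}(47) − f^{(1)}(7)) = 1/12 · (-6.14794e-07 − (-0.00124948)) = 0.000104072.
After k=1: 0.0115443.
Correction k=2: B_{4}/4! · (f^{(3)}(47) − f^{(3)}(7)) = −1/720 · (-5.56627e-09 − (-0.000509992)) = -7.08314e-07.
After k=2: 0.0115436.
Correction k=3: B_{6}/6! · (f^{(5)}(47) − f^{(5)}(7)) = 1/30240 · (-1.05832e-10 − (-0.000437136)) = 1.44555e-08.
After k=3: 0.0115437.
Correction k=4: B_{8}/8! · (f^{(7)}(47) − f^{(7)}(7)) = −1/1209600 · (-3.44949e-12 − (-0.000642322)) = -5.31020e-10.

S_4 ≈ 0.0115437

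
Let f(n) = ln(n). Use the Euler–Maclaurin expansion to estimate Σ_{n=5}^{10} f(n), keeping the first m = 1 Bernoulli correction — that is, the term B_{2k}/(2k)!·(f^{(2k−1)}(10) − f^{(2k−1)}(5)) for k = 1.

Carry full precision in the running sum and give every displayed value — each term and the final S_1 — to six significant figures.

The integral term ∫_5^10 ln(x) dx = 9.97866.
Boundary: ½(f(5) + f(10)) = ½(1.60944 + 2.30259) = 1.95601.
Integral + boundary = 11.9347.
k=1: B_{2}/(2)! × [f^{(1)}(10) − f^{(1)}(5)] = 1/12 × (0.100000 − 0.200000) = -0.00833333.

S_1 ≈ 11.9263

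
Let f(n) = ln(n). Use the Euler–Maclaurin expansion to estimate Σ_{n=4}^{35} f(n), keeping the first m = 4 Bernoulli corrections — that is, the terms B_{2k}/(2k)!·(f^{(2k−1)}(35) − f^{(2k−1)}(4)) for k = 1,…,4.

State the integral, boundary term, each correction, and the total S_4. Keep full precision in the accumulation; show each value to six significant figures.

S_4 ≈ 90.3444

The integral term ∫_4^35 ln(x) dx = 87.8920.
Endpoint term: (f(4) + f(35))/2 = (1.38629 + 3.55535)/2 = 2.47082.
Running total after boundary: 90.3628.
Order-1 term: 1/12 · (0.0285714 − 0.250000) = -0.0184524.
After k=1: 90.3444.
Order-2 term: −1/720 · (4.66472e-05 − 0.0312500) = 4.33380e-05.
After k=2: 90.3444.
Order-3 term: 1/30240 · (4.56952e-07 − 0.0234375) = -7.75034e-07.
After k=3: 90.3444.
Order-4 term: −1/1209600 · (1.11907e-08 − 0.0439453) = 3.63304e-08.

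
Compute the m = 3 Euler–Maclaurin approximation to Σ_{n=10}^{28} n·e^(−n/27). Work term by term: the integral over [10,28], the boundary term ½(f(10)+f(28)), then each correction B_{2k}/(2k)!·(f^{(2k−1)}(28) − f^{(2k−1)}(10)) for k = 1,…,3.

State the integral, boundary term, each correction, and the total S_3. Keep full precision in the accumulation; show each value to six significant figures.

The integral term ∫_10^28 x·e^(−x/27) dx = 163.350.
½[f(10) + f(28)] = ½[6.90479 + 9.92610] = 8.41544.
Integral + boundary = 171.766.
Correction k=1: B_{2}/2! · (f^{(1)}(28) − f^{(1)}(10)) = 1/12 · (-0.0131298 − 0.434746) = -0.0373230.
Running total after k=1: 171.728.
Correction k=2: B_{4}/4! · (f^{(3)}(28) − f^{(3)}(10)) = −1/720 · (0.000954564 − 0.00249068) = 2.13349e-06.
Running total after k=2: 171.728.
Correction k=3: B_{6}/6! · (f^{(5)}(28) − f^{(5)}(10)) = 1/30240 · (2.64354e-06 − 6.01508e-06) = -1.11493e-10.

S_3 ≈ 171.728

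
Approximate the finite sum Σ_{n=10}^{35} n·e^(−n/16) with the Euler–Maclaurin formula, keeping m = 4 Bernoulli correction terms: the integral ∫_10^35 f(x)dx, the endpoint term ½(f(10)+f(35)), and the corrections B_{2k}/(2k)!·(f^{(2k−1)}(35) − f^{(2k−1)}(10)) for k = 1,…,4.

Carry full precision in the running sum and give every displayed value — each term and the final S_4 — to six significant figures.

S_4 ≈ 135.728

The integral term ∫_10^35 x·e^(−x/16) dx = 131.116.
Endpoint term: (f(10) + f(35))/2 = (5.35261 + 3.92689)/2 = 4.63975.
Integral + boundary = 135.756.
k=1: B_{2}/(2)! × [f^{(1)}(35) − f^{(1)}(10)] = 1/12 × (-0.133234 − 0.200723) = -0.0278297.
Running total after k=1: 135.728.
k=2: B_{4}/(4)! × [f^{(3)}(35) − f^{(3)}(10)] = −1/720 × (0.000356094 − 0.00496580) = 6.40238e-06.
Running total after k=2: 135.728.
k=3: B_{6}/(6)! × [f^{(5)}(35) − f^{(5)}(10)] = 1/30240 × (4.81497e-06 − 3.57326e-05) = -1.02241e-09.
Running total after k=3: 135.728.
k=4: B_{8}/(8)! × [f^{(7)}(35) − f^{(7)}(10)] = −1/1209600 × (3.21834e-08 − 2.03388e-07) = 1.41539e-13.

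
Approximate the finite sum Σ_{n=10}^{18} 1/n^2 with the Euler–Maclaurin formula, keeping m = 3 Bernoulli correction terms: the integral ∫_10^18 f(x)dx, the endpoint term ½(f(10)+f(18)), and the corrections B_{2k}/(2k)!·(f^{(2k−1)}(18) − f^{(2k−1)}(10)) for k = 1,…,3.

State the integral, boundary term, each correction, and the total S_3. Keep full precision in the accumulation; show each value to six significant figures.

The integral term ∫_10^18 1/x^2 dx = 0.0444444.
Endpoint term: (f(10) + f(18))/2 = (0.0100000 + 0.00308642)/2 = 0.00654321.
So far: 0.0509877.
Order-1 term: 1/12 · (-0.000342936 − (-0.00200000)) = 0.000138089.
Partial sum through k=1: 0.0511257.
Order-2 term: −1/720 · (-1.27013e-05 − (-0.000240000)) = -3.15693e-07.
Partial sum through k=2: 0.0511254.
Order-3 term: 1/30240 · (-1.17605e-06 − (-7.20000e-05)) = 2.34206e-09.

S_3 ≈ 0.0511254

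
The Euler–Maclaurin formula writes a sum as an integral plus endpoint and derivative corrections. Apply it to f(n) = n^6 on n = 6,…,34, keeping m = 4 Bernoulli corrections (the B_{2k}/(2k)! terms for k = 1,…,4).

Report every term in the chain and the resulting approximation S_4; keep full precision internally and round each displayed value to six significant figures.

S_4 ≈ 8.29843e+09

∫_6^34 x^6 dx evaluates to 7.50330e+09.
Endpoint term: (f(6) + f(34))/2 = (46656.0 + 1.54480e+09)/2 = 7.72426e+08.
So far: 8.27572e+09.
Order-1 term: 1/12 · (2.72613e+08 − 46656.0) = 2.27138e+07.
Running total after k=1: 8.29844e+09.
Order-2 term: −1/720 · (4.71648e+06 − 25920.0) = -6514.67.
Running total after k=2: 8.29843e+09.
Order-3 term: 1/30240 · (24480.0 − 4320.00) = 0.666667.
Running total after k=3: 8.29843e+09.
Order-4 term: −1/1209600 · (0.00000 − 0.00000) = 0.00000.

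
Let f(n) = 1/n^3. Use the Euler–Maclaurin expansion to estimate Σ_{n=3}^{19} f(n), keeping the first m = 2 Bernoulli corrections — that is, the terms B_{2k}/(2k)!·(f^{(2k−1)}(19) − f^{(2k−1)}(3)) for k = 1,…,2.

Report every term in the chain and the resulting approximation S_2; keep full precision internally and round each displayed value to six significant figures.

S_2 ≈ 0.0757321

The integral term ∫_3^19 1/x^3 dx = 0.0541705.
Boundary: ½(f(3) + f(19)) = ½(0.0370370 + 0.000145794) = 0.0185914.
Running total after boundary: 0.0727619.
Correction k=1: B_{2}/2! · (f^{(1)}(19) − f^{(1)}(3)) = 1/12 · (-2.30201e-05 − (-0.0370370)) = 0.00308450.
After k=1: 0.0758464.
Correction k=2: B_{4}/4! · (f^{(3)}(19) − f^{(3)}(3)) = −1/720 · (-1.27535e-06 − (-0.0823045)) = -0.000114310.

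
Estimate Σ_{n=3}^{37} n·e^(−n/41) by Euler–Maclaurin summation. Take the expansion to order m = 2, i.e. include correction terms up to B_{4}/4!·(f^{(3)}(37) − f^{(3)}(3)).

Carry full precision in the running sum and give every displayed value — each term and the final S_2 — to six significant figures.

∫_3^37 x·e^(−x/41) dx evaluates to 379.671.
Boundary: ½(f(3) + f(37)) = ½(2.78833 + 15.0064) = 8.89738.
So far: 388.569.
Correction k=1: B_{2}/2! · (f^{(1)}(37) − f^{(1)}(3)) = 1/12 · (0.0395687 − 0.861434) = -0.0684888.
Running total after k=1: 388.500.
Correction k=2: B_{4}/4! · (f^{(3)}(37) − f^{(3)}(3)) = −1/720 · (0.000506084 − 0.00161827) = 1.54471e-06.

S_2 ≈ 388.500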